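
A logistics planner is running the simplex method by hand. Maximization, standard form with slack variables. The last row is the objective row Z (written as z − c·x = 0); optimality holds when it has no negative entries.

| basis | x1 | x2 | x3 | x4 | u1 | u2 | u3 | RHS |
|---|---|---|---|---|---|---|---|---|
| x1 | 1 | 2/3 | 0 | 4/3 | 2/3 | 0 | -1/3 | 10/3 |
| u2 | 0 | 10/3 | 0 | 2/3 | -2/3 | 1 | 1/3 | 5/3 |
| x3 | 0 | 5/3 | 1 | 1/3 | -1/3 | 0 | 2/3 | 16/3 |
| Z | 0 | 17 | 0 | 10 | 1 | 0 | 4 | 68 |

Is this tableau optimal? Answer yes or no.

Every Z-row coefficient is ≥ 0, so the tableau is optimal.

yes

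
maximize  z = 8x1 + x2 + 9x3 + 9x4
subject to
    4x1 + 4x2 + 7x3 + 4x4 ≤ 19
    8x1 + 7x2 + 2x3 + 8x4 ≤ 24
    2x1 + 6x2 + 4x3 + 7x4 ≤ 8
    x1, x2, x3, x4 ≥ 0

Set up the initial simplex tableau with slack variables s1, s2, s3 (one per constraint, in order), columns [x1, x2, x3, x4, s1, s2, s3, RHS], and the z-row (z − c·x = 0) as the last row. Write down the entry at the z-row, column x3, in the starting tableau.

-9

The z-row carries the negated objective coefficients: the x3 entry is -9.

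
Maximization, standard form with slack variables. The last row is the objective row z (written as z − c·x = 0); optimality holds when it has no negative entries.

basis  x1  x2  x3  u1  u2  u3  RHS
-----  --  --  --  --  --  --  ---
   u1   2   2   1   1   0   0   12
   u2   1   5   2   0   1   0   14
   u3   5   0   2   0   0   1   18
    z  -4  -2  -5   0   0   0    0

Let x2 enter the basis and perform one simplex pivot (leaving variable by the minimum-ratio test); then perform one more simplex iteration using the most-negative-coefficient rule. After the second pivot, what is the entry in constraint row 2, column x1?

Ratio test on column x2 — row 1: 12/2 = 6; row 2: 14/5 = 14/5; row 3: entry 0 ≤ 0. Minimum is 14/5 at row 2 (u2 leaves); pivot element 5.
Divide row 2 by 5; eliminate column x2 from the other rows.
Second iteration: most negative z-row entry is -21/5 in column x3, so x3 enters.
Ratio test on column x3 — row 1: (32/5)/(1/5) = 32; row 2: (14/5)/(2/5) = 7; row 3: 18/2 = 9. Minimum is 7 at row 2 (x2 leaves); pivot element 2/5.
Divide row 2 by 2/5; eliminate column x3 from the other rows.
After both pivots, the entry at constraint row 2, column x1 is 1/2.

1/2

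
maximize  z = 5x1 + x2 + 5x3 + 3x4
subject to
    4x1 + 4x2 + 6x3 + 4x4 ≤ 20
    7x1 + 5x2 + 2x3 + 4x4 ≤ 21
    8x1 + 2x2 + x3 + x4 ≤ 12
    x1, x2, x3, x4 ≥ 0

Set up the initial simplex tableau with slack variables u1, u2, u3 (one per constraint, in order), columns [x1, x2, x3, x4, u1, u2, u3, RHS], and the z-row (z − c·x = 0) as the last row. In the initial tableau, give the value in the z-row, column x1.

-5

The z-row carries the negated objective coefficients: the x1 entry is -5.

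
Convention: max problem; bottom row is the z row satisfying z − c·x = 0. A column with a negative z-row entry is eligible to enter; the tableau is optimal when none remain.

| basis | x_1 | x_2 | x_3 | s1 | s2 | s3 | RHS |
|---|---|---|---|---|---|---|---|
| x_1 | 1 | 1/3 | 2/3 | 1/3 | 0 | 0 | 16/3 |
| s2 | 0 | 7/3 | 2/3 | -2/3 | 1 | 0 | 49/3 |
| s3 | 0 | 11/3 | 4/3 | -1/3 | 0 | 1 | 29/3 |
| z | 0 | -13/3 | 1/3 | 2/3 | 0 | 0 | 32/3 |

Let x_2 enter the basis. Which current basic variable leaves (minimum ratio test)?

s3

Column x_2 entries and ratios — x_1: (16/3)/(1/3) = 16; s2: (49/3)/(7/3) = 7; s3: (29/3)/(11/3) = 29/11.
Smallest ratio is 29/11 in the row of s3, so s3 leaves.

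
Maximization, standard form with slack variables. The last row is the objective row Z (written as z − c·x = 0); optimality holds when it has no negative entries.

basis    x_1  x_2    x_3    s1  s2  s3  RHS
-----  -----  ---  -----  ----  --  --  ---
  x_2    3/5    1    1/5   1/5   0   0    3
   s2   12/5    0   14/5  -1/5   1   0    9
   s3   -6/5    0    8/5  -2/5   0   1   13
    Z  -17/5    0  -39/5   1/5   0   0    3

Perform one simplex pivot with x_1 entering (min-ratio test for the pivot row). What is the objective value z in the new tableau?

Ratio test on column x_1 — row 1: 3/(3/5) = 5; row 2: 9/(12/5) = 15/4; row 3: entry -6/5 ≤ 0. Minimum is 15/4 at row 2 (s2 leaves); pivot element 12/5.
Pivot on row 2; the Z-row RHS becomes 3 − (-17/5)·(15/4) = 63/4.

63/4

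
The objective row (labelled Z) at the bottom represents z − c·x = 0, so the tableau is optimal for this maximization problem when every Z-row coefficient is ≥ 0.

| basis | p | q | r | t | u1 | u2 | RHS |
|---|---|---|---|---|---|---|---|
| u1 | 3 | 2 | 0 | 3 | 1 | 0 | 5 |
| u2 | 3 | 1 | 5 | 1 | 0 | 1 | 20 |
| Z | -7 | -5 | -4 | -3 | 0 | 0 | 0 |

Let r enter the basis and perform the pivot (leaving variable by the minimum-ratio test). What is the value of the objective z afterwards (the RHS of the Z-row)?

16

Ratio test on column r — row 1: entry 0 ≤ 0; row 2: 20/5 = 4. Minimum is 4 at row 2 (u2 leaves); pivot element 5.
Pivot on row 2; the Z-row RHS becomes 0 − (-4)·4 = 16.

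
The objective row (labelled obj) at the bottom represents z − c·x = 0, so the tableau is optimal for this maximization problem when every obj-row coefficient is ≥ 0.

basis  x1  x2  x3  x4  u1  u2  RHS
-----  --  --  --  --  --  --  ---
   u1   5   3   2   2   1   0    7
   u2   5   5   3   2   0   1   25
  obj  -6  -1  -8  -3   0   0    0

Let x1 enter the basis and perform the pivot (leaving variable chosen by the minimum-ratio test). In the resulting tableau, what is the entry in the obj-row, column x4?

-3/5

Ratio test on column x1 — row 1: 7/5 = 7/5; row 2: 25/5 = 5. Minimum is 7/5 at row 1 (u1 leaves); pivot element 5.
Divide row 1 by 5; eliminate column x1 from the other rows.
obj-row update in column x4: -3 − (-6)·(2/5) = -3/5.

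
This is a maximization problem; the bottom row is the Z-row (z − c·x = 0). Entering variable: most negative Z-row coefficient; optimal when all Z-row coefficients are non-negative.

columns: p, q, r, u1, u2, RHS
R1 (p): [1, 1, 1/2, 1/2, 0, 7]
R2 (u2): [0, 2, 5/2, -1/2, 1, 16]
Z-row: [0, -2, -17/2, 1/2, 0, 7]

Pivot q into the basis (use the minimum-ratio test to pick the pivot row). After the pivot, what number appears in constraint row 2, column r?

Ratio test on column q — row 1: 7/1 = 7; row 2: 16/2 = 8. Minimum is 7 at row 1 (p leaves); pivot element 1.
Divide row 1 by 1; eliminate column q from the other rows.
Row 2 update in column r: 5/2 − 2·(1/2) = 3/2.

3/2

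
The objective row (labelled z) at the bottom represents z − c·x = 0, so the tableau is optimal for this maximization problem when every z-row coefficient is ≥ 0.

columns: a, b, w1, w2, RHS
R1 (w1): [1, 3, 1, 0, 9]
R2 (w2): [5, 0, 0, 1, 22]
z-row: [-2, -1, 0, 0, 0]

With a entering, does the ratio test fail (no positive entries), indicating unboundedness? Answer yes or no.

Column a has positive entries in row(s) 1, 2, so the ratio test bounds it — not unbounded.

no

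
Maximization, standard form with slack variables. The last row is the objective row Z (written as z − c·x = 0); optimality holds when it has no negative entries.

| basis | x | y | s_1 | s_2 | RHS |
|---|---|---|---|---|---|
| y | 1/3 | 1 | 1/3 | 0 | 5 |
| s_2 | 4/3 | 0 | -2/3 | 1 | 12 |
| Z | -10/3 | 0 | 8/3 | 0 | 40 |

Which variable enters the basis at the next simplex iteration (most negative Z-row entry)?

Negative Z-row entries: x: -10/3.
The most negative is -10/3 in column x, so x enters.

x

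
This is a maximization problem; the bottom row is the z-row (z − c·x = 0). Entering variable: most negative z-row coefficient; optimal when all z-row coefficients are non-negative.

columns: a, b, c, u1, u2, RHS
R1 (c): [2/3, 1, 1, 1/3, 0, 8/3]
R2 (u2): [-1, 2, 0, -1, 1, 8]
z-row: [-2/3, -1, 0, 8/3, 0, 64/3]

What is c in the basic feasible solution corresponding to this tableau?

c is basic (row 1); its value is the RHS of that row, 8/3.

8/3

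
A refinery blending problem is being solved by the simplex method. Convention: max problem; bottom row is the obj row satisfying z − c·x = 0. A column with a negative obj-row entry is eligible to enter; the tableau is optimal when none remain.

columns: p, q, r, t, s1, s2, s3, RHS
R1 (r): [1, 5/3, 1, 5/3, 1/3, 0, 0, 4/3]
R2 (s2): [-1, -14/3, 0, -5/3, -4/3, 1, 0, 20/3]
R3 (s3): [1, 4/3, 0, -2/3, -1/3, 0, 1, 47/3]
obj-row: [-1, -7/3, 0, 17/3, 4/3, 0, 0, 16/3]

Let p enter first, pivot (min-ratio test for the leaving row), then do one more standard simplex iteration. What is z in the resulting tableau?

36/5

Ratio test on column p — row 1: (4/3)/1 = 4/3; row 2: entry -1 ≤ 0; row 3: (47/3)/1 = 47/3. Minimum is 4/3 at row 1 (r leaves); pivot element 1.
Pivot on row 1; the obj-row RHS becomes 16/3 − (-1)·(4/3) = 20/3.
Next entering variable (most negative obj-row entry -2/3): q.
Ratio test on column q — row 1: (4/3)/(5/3) = 4/5; row 2: entry -3 ≤ 0; row 3: entry -1/3 ≤ 0. Minimum is 4/5 at row 1 (p leaves); pivot element 5/3.
After the second pivot the obj-row RHS is 20/3 − (-2/3)·(4/5) = 36/5.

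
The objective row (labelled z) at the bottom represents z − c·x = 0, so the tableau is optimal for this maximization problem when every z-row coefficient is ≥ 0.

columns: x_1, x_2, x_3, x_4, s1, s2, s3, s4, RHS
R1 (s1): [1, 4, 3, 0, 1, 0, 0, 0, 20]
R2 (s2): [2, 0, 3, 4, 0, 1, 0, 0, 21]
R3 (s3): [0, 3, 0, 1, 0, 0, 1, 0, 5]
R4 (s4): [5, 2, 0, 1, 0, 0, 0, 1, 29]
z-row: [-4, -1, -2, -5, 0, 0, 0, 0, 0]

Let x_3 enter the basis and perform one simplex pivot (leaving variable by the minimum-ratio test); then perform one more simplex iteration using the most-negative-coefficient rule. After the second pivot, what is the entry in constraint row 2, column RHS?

1/4

Ratio test on column x_3 — row 1: 20/3 = 20/3; row 2: 21/3 = 7; row 3: entry 0 ≤ 0; row 4: entry 0 ≤ 0. Minimum is 20/3 at row 1 (s1 leaves); pivot element 3.
Divide row 1 by 3; eliminate column x_3 from the other rows.
Second iteration: most negative z-row entry is -5 in column x_4, so x_4 enters.
Ratio test on column x_4 — row 1: entry 0 ≤ 0; row 2: 1/4 = 1/4; row 3: 5/1 = 5; row 4: 29/1 = 29. Minimum is 1/4 at row 2 (s2 leaves); pivot element 4.
Divide row 2 by 4; eliminate column x_4 from the other rows.
After both pivots, the entry at constraint row 2, column RHS is 1/4.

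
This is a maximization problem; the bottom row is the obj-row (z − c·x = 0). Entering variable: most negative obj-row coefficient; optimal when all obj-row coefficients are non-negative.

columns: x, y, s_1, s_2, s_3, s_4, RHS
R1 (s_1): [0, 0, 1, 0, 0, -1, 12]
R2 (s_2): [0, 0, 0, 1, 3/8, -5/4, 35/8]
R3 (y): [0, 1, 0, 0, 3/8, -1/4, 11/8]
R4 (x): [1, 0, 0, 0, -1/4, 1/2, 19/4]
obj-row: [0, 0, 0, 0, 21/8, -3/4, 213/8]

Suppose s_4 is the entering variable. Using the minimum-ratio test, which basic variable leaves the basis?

Column s_4 entries and ratios — s_1: -1 ≤ 0, skip; s_2: -5/4 ≤ 0, skip; y: -1/4 ≤ 0, skip; x: (19/4)/(1/2) = 19/2.
Smallest ratio is 19/2 in the row of x, so x leaves.

x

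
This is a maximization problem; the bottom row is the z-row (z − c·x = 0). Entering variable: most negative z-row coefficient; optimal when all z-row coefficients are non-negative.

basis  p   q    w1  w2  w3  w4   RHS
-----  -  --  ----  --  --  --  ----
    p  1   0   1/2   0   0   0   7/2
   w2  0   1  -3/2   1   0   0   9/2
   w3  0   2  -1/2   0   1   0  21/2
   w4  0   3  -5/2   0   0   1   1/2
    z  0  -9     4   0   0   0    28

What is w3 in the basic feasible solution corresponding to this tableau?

21/2

w3 is basic (row 3); its value is the RHS of that row, 21/2.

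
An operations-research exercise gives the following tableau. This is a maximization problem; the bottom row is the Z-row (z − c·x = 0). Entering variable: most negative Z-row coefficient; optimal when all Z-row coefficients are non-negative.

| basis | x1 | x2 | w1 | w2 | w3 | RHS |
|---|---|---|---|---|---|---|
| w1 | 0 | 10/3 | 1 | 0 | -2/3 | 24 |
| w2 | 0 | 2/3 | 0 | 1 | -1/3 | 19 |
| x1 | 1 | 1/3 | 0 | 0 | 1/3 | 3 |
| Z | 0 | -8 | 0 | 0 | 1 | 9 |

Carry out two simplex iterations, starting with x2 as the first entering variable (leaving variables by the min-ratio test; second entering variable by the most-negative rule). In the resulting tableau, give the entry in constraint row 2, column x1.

1/2

Ratio test on column x2 — row 1: 24/(10/3) = 36/5; row 2: 19/(2/3) = 57/2; row 3: 3/(1/3) = 9. Minimum is 36/5 at row 1 (w1 leaves); pivot element 10/3.
Divide row 1 by 10/3; eliminate column x2 from the other rows.
Second iteration: most negative Z-row entry is -3/5 in column w3, so w3 enters.
Ratio test on column w3 — row 1: entry -1/5 ≤ 0; row 2: entry -1/5 ≤ 0; row 3: (3/5)/(2/5) = 3/2. Minimum is 3/2 at row 3 (x1 leaves); pivot element 2/5.
Divide row 3 by 2/5; eliminate column w3 from the other rows.
After both pivots, the entry at constraint row 2, column x1 is 1/2.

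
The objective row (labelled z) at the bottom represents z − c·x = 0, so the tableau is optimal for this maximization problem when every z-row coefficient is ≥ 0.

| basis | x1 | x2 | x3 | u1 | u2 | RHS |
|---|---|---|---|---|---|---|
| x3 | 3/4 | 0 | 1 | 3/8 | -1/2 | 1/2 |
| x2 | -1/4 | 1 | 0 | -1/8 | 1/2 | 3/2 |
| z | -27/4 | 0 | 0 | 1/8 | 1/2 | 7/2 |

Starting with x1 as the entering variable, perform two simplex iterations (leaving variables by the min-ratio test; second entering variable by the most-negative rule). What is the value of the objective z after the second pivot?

Ratio test on column x1 — row 1: (1/2)/(3/4) = 2/3; row 2: entry -1/4 ≤ 0. Minimum is 2/3 at row 1 (x3 leaves); pivot element 3/4.
Pivot on row 1; the z-row RHS becomes 7/2 − (-27/4)·(2/3) = 8.
Next entering variable (most negative z-row entry -4): u2.
Ratio test on column u2 — row 1: entry -2/3 ≤ 0; row 2: (5/3)/(1/3) = 5. Minimum is 5 at row 2 (x2 leaves); pivot element 1/3.
After the second pivot the z-row RHS is 8 − (-4)·5 = 28.

28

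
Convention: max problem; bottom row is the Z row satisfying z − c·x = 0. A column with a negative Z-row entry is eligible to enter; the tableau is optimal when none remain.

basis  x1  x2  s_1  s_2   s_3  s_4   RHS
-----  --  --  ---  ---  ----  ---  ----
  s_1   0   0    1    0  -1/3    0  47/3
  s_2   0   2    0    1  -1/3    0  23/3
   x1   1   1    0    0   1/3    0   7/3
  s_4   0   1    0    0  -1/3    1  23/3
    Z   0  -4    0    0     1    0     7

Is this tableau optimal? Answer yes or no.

The Z-row has a negative entry -4 in column x2, so it is not optimal.

no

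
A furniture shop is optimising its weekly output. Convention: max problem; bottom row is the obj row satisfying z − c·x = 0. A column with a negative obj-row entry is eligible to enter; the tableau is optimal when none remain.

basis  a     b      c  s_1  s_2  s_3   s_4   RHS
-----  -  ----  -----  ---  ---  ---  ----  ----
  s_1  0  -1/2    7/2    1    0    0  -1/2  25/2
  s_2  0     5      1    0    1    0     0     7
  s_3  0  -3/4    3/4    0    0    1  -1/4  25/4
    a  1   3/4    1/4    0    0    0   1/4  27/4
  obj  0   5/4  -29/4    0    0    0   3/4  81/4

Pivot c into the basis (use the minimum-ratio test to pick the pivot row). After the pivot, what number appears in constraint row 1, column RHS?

25/7

Ratio test on column c — row 1: (25/2)/(7/2) = 25/7; row 2: 7/1 = 7; row 3: (25/4)/(3/4) = 25/3; row 4: (27/4)/(1/4) = 27. Minimum is 25/7 at row 1 (s_1 leaves); pivot element 7/2.
Divide row 1 by 7/2; eliminate column c from the other rows.
In the new row 1, the RHS entry is the old entry divided by the pivot: (25/2)/(7/2) = 25/7.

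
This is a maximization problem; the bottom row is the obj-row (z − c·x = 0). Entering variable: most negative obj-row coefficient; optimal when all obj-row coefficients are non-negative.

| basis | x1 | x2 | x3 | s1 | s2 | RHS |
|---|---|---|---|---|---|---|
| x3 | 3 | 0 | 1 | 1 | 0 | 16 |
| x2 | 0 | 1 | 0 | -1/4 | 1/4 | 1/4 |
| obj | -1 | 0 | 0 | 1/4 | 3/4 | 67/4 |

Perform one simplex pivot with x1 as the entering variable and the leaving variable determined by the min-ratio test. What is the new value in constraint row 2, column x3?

Ratio test on column x1 — row 1: 16/3 = 16/3; row 2: entry 0 ≤ 0. Minimum is 16/3 at row 1 (x3 leaves); pivot element 3.
Divide row 1 by 3; eliminate column x1 from the other rows.
Row 2 update in column x3: 0 − 0·(1/3) = 0.

0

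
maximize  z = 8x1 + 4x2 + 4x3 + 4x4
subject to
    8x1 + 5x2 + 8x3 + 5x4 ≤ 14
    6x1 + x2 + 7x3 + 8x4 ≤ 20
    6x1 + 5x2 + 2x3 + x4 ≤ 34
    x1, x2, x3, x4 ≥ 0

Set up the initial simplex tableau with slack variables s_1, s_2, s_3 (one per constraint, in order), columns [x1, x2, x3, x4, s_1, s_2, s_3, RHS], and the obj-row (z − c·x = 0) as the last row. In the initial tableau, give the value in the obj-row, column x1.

-8

The obj-row carries the negated objective coefficients: the x1 entry is -8.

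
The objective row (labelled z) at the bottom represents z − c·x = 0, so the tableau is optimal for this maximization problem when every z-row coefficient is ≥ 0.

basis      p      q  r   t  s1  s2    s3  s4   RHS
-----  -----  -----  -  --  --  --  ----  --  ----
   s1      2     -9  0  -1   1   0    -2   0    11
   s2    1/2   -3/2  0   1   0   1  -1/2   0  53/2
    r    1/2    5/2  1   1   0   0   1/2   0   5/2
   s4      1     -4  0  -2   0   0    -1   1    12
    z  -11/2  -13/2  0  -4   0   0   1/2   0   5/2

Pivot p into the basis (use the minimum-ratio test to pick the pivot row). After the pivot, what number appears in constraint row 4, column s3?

Ratio test on column p — row 1: 11/2 = 11/2; row 2: (53/2)/(1/2) = 53; row 3: (5/2)/(1/2) = 5; row 4: 12/1 = 12. Minimum is 5 at row 3 (r leaves); pivot element 1/2.
Divide row 3 by 1/2; eliminate column p from the other rows.
Row 4 update in column s3: -1 − 1·1 = -2.

-2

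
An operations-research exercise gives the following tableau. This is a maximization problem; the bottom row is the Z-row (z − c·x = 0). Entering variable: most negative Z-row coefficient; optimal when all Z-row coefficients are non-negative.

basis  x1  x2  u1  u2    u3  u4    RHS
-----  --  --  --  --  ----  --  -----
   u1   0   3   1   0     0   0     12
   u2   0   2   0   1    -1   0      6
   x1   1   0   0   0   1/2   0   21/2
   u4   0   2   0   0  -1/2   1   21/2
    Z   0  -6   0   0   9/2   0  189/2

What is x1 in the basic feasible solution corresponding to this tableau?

x1 is basic (row 3); its value is the RHS of that row, 21/2.

21/2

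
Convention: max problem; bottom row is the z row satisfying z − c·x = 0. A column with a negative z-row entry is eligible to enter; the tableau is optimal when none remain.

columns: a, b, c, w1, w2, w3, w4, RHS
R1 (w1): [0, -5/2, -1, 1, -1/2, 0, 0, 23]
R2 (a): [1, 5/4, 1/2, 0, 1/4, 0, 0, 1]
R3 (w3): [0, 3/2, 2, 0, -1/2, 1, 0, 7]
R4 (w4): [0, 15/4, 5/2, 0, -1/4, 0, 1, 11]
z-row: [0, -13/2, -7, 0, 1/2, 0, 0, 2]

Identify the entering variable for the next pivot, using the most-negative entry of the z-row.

Negative z-row entries: b: -13/2, c: -7.
The most negative is -7 in column c, so c enters.

c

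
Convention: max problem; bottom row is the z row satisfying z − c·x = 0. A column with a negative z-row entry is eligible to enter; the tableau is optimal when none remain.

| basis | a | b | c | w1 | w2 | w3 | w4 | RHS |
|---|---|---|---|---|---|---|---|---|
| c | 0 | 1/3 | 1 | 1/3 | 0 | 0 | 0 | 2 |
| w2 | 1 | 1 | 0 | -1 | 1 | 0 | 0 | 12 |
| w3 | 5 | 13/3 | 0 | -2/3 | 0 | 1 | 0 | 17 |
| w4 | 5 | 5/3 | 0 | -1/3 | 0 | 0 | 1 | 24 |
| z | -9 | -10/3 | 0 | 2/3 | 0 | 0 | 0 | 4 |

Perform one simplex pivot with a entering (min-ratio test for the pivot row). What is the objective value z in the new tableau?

173/5

Ratio test on column a — row 1: entry 0 ≤ 0; row 2: 12/1 = 12; row 3: 17/5 = 17/5; row 4: 24/5 = 24/5. Minimum is 17/5 at row 3 (w3 leaves); pivot element 5.
Pivot on row 3; the z-row RHS becomes 4 − (-9)·(17/5) = 173/5.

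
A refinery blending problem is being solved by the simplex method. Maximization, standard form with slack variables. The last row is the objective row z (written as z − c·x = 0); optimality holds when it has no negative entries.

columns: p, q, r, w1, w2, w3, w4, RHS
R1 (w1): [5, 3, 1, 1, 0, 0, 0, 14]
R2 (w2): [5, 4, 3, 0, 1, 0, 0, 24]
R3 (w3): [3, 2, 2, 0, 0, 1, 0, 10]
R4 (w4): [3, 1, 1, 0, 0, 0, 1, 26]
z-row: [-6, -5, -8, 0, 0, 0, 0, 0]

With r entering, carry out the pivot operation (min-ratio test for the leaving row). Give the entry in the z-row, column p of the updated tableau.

6

Ratio test on column r — row 1: 14/1 = 14; row 2: 24/3 = 8; row 3: 10/2 = 5; row 4: 26/1 = 26. Minimum is 5 at row 3 (w3 leaves); pivot element 2.
Divide row 3 by 2; eliminate column r from the other rows.
z-row update in column p: -6 − (-8)·(3/2) = 6.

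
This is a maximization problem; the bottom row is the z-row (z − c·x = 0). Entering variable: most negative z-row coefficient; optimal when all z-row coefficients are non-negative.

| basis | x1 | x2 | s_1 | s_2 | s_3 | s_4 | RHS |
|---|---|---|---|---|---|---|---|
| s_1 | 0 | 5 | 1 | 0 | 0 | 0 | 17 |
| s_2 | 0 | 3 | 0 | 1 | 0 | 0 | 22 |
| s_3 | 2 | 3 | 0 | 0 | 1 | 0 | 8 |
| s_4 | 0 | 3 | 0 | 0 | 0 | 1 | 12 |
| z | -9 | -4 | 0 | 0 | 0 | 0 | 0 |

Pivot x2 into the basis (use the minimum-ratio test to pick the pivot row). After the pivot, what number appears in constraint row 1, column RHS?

11/3

Ratio test on column x2 — row 1: 17/5 = 17/5; row 2: 22/3 = 22/3; row 3: 8/3 = 8/3; row 4: 12/3 = 4. Minimum is 8/3 at row 3 (s_3 leaves); pivot element 3.
Divide row 3 by 3; eliminate column x2 from the other rows.
Row 1 update in column RHS: 17 − 5·(8/3) = 11/3.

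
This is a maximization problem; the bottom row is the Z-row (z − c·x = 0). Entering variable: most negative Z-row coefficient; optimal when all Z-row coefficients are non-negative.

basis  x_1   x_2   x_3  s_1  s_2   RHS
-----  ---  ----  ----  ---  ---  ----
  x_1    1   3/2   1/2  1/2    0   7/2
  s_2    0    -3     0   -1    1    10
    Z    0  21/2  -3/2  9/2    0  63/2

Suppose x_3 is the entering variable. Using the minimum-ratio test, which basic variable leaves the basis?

x_1

Column x_3 entries and ratios — x_1: (7/2)/(1/2) = 7; s_2: 0 ≤ 0, skip.
Smallest ratio is 7 in the row of x_1, so x_1 leaves.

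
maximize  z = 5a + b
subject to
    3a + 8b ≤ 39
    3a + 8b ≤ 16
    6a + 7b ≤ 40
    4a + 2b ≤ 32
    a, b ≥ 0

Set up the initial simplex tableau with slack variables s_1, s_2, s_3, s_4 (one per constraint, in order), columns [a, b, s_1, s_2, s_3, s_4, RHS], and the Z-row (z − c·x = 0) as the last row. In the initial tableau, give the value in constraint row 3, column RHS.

40

The RHS of constraint 3 is b_3 = 40.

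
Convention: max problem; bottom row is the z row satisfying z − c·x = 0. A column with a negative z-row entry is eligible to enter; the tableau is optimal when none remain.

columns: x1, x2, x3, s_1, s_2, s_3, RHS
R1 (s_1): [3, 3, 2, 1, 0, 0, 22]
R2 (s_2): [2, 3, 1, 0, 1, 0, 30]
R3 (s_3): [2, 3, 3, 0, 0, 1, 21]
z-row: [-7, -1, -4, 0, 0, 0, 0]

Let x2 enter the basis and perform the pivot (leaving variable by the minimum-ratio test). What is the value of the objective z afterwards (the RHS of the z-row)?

7

Ratio test on column x2 — row 1: 22/3 = 22/3; row 2: 30/3 = 10; row 3: 21/3 = 7. Minimum is 7 at row 3 (s_3 leaves); pivot element 3.
Pivot on row 3; the z-row RHS becomes 0 − (-1)·7 = 7.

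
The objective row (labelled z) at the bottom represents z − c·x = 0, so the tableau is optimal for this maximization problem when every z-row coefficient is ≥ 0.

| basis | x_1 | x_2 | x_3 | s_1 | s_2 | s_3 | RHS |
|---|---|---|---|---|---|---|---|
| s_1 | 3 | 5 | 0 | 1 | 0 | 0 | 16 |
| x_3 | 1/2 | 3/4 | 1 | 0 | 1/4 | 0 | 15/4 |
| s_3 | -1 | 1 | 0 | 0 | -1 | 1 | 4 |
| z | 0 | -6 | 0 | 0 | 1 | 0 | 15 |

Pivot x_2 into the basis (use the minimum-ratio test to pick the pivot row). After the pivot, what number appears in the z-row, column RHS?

171/5

Ratio test on column x_2 — row 1: 16/5 = 16/5; row 2: (15/4)/(3/4) = 5; row 3: 4/1 = 4. Minimum is 16/5 at row 1 (s_1 leaves); pivot element 5.
Divide row 1 by 5; eliminate column x_2 from the other rows.
z-row update in column RHS: 15 − (-6)·(16/5) = 171/5.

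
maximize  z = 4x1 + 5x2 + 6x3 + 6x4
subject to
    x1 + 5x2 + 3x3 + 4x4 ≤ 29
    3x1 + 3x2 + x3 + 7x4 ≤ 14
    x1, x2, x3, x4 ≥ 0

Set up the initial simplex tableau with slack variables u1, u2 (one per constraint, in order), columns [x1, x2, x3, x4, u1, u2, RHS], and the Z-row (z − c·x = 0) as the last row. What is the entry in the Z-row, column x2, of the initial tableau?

The Z-row carries the negated objective coefficients: the x2 entry is -5.

-5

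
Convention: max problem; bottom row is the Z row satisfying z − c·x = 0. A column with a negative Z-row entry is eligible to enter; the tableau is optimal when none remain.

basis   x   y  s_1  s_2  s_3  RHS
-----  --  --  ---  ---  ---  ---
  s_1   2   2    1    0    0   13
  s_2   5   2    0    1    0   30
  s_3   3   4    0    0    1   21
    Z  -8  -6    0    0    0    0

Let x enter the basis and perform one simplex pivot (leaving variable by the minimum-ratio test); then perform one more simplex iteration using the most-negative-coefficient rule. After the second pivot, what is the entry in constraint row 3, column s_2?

1/3

Ratio test on column x — row 1: 13/2 = 13/2; row 2: 30/5 = 6; row 3: 21/3 = 7. Minimum is 6 at row 2 (s_2 leaves); pivot element 5.
Divide row 2 by 5; eliminate column x from the other rows.
Second iteration: most negative Z-row entry is -14/5 in column y, so y enters.
Ratio test on column y — row 1: 1/(6/5) = 5/6; row 2: 6/(2/5) = 15; row 3: 3/(14/5) = 15/14. Minimum is 5/6 at row 1 (s_1 leaves); pivot element 6/5.
Divide row 1 by 6/5; eliminate column y from the other rows.
After both pivots, the entry at constraint row 3, column s_2 is 1/3.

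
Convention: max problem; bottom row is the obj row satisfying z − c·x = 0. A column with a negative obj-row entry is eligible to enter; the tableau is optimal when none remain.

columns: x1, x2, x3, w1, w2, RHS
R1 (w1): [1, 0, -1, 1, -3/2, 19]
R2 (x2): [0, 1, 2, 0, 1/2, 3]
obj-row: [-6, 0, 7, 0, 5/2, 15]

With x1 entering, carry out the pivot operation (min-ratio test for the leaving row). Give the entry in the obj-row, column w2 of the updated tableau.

Ratio test on column x1 — row 1: 19/1 = 19; row 2: entry 0 ≤ 0. Minimum is 19 at row 1 (w1 leaves); pivot element 1.
Divide row 1 by 1; eliminate column x1 from the other rows.
obj-row update in column w2: 5/2 − (-6)·(-3/2) = -13/2.

-13/2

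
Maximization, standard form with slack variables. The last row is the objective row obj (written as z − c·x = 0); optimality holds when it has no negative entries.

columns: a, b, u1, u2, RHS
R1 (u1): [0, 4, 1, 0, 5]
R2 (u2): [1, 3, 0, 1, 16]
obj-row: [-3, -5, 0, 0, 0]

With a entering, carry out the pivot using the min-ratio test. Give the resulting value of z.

Ratio test on column a — row 1: entry 0 ≤ 0; row 2: 16/1 = 16. Minimum is 16 at row 2 (u2 leaves); pivot element 1.
Pivot on row 2; the obj-row RHS becomes 0 − (-3)·16 = 48.

48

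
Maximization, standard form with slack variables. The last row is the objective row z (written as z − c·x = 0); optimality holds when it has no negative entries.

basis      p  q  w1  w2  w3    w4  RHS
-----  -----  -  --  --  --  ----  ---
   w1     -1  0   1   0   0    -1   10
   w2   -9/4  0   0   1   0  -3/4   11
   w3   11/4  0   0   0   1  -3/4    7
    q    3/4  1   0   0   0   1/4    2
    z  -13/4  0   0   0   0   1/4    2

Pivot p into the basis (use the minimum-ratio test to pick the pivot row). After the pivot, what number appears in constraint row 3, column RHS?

Ratio test on column p — row 1: entry -1 ≤ 0; row 2: entry -9/4 ≤ 0; row 3: 7/(11/4) = 28/11; row 4: 2/(3/4) = 8/3. Minimum is 28/11 at row 3 (w3 leaves); pivot element 11/4.
Divide row 3 by 11/4; eliminate column p from the other rows.
In the new row 3, the RHS entry is the old entry divided by the pivot: 7/(11/4) = 28/11.

28/11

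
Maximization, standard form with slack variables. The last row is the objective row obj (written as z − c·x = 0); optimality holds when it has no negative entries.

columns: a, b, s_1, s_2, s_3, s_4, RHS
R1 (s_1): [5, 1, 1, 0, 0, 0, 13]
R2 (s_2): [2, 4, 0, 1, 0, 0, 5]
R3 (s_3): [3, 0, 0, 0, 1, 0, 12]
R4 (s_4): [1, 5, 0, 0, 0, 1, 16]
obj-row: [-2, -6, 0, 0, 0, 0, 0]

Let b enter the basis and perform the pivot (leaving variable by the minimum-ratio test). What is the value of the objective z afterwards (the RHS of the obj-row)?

Ratio test on column b — row 1: 13/1 = 13; row 2: 5/4 = 5/4; row 3: entry 0 ≤ 0; row 4: 16/5 = 16/5. Minimum is 5/4 at row 2 (s_2 leaves); pivot element 4.
Pivot on row 2; the obj-row RHS becomes 0 − (-6)·(5/4) = 15/2.

15/2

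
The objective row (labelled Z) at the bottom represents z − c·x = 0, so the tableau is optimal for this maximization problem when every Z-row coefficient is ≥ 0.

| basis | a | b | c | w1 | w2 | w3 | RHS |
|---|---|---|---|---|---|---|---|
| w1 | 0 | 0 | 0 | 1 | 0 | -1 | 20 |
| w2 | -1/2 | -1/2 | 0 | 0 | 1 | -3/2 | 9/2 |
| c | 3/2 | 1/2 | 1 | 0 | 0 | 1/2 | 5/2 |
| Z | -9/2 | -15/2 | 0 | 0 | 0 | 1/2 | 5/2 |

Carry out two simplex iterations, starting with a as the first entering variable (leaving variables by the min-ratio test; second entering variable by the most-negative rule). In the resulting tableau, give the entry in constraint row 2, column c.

1

Ratio test on column a — row 1: entry 0 ≤ 0; row 2: entry -1/2 ≤ 0; row 3: (5/2)/(3/2) = 5/3. Minimum is 5/3 at row 3 (c leaves); pivot element 3/2.
Divide row 3 by 3/2; eliminate column a from the other rows.
Second iteration: most negative Z-row entry is -6 in column b, so b enters.
Ratio test on column b — row 1: entry 0 ≤ 0; row 2: entry -1/3 ≤ 0; row 3: (5/3)/(1/3) = 5. Minimum is 5 at row 3 (a leaves); pivot element 1/3.
Divide row 3 by 1/3; eliminate column b from the other rows.
After both pivots, the entry at constraint row 2, column c is 1.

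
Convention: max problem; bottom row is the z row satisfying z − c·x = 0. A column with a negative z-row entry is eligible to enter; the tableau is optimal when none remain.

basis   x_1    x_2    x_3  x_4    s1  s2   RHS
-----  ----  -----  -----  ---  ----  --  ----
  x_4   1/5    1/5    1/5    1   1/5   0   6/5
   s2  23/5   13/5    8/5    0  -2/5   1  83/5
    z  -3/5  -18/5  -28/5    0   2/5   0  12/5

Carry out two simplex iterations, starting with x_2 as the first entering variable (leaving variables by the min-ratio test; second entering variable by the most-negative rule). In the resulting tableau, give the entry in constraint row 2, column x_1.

3

Ratio test on column x_2 — row 1: (6/5)/(1/5) = 6; row 2: (83/5)/(13/5) = 83/13. Minimum is 6 at row 1 (x_4 leaves); pivot element 1/5.
Divide row 1 by 1/5; eliminate column x_2 from the other rows.
Second iteration: most negative z-row entry is -2 in column x_3, so x_3 enters.
Ratio test on column x_3 — row 1: 6/1 = 6; row 2: entry -1 ≤ 0. Minimum is 6 at row 1 (x_2 leaves); pivot element 1.
Divide row 1 by 1; eliminate column x_3 from the other rows.
After both pivots, the entry at constraint row 2, column x_1 is 3.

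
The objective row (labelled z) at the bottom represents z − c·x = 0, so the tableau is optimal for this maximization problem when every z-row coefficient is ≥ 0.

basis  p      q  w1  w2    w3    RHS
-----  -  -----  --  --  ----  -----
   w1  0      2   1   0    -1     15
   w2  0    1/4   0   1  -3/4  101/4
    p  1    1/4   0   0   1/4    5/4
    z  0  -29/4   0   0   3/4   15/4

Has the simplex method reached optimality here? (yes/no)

no

The z-row has a negative entry -29/4 in column q, so it is not optimal.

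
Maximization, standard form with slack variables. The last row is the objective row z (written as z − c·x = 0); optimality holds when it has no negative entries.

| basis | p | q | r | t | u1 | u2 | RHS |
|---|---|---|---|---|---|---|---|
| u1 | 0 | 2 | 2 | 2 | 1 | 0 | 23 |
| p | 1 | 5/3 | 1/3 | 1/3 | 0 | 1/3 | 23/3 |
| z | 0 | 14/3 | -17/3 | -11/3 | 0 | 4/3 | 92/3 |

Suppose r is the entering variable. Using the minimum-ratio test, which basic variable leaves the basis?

u1

Column r entries and ratios — u1: 23/2 = 23/2; p: (23/3)/(1/3) = 23.
Smallest ratio is 23/2 in the row of u1, so u1 leaves.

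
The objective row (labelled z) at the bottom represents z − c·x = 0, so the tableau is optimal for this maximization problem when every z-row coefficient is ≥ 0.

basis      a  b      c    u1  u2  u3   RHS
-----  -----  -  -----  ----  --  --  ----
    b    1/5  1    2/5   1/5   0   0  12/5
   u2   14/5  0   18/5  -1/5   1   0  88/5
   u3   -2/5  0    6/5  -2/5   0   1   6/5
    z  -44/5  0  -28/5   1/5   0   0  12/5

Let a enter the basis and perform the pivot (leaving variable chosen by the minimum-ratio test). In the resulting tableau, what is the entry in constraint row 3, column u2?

Ratio test on column a — row 1: (12/5)/(1/5) = 12; row 2: (88/5)/(14/5) = 44/7; row 3: entry -2/5 ≤ 0. Minimum is 44/7 at row 2 (u2 leaves); pivot element 14/5.
Divide row 2 by 14/5; eliminate column a from the other rows.
Row 3 update in column u2: 0 − (-2/5)·(5/14) = 1/7.

1/7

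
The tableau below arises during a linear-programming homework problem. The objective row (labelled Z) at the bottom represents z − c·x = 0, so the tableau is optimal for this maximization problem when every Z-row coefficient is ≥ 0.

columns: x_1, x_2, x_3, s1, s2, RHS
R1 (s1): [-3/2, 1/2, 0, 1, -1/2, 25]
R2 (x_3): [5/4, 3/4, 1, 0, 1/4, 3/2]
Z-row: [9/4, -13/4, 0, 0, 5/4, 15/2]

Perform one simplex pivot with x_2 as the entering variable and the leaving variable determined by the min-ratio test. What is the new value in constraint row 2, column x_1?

Ratio test on column x_2 — row 1: 25/(1/2) = 50; row 2: (3/2)/(3/4) = 2. Minimum is 2 at row 2 (x_3 leaves); pivot element 3/4.
Divide row 2 by 3/4; eliminate column x_2 from the other rows.
In the new row 2, the x_1 entry is the old entry divided by the pivot: (5/4)/(3/4) = 5/3.

5/3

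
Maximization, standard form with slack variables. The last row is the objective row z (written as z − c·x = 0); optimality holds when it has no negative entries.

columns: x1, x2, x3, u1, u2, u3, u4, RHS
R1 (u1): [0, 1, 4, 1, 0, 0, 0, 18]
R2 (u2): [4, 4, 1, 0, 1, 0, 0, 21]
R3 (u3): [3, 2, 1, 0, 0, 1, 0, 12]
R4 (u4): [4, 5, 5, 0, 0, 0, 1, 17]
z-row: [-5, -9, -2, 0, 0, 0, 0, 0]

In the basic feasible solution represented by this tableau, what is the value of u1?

18

u1 is basic (row 1); its value is the RHS of that row, 18.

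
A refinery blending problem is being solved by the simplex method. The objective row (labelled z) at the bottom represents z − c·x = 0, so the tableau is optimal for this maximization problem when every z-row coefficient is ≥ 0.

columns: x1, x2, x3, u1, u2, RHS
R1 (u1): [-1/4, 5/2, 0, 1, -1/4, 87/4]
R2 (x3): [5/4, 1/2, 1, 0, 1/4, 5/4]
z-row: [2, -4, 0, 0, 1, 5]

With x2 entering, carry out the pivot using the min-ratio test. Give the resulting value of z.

Ratio test on column x2 — row 1: (87/4)/(5/2) = 87/10; row 2: (5/4)/(1/2) = 5/2. Minimum is 5/2 at row 2 (x3 leaves); pivot element 1/2.
Pivot on row 2; the z-row RHS becomes 5 − (-4)·(5/2) = 15.

15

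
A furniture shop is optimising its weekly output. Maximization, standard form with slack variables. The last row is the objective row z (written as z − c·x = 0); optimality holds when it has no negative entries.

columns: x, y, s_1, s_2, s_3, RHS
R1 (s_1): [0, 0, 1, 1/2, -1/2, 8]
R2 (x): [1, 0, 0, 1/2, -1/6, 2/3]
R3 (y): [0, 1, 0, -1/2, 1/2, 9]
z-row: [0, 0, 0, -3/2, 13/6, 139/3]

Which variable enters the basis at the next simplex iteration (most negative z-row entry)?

s_2

Negative z-row entries: s_2: -3/2.
The most negative is -3/2 in column s_2, so s_2 enters.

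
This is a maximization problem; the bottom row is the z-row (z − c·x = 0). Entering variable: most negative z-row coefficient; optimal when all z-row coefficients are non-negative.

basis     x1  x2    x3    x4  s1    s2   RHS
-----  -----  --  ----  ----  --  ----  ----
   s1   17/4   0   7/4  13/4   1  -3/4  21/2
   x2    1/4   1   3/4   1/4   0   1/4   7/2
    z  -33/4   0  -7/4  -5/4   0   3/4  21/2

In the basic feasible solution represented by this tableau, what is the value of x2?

7/2

x2 is basic (row 2); its value is the RHS of that row, 7/2.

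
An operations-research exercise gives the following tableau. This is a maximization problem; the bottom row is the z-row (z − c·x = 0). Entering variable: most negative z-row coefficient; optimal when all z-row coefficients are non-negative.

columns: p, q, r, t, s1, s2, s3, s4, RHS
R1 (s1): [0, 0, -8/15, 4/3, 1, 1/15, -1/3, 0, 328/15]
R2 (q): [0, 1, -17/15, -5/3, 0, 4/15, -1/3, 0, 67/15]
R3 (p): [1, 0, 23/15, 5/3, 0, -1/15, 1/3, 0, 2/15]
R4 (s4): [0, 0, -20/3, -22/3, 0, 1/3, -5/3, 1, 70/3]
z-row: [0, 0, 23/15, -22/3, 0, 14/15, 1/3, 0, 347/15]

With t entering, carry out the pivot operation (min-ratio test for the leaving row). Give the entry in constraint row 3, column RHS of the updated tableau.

2/25

Ratio test on column t — row 1: (328/15)/(4/3) = 82/5; row 2: entry -5/3 ≤ 0; row 3: (2/15)/(5/3) = 2/25; row 4: entry -22/3 ≤ 0. Minimum is 2/25 at row 3 (p leaves); pivot element 5/3.
Divide row 3 by 5/3; eliminate column t from the other rows.
In the new row 3, the RHS entry is the old entry divided by the pivot: (2/15)/(5/3) = 2/25.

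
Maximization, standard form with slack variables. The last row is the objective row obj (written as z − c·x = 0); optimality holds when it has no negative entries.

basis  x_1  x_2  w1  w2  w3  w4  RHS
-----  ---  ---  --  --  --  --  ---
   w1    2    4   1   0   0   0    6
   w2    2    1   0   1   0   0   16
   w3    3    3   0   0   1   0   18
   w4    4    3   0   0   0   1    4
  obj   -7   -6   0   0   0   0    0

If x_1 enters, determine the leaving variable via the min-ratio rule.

w4

Column x_1 entries and ratios — w1: 6/2 = 3; w2: 16/2 = 8; w3: 18/3 = 6; w4: 4/4 = 1.
Smallest ratio is 1 in the row of w4, so w4 leaves.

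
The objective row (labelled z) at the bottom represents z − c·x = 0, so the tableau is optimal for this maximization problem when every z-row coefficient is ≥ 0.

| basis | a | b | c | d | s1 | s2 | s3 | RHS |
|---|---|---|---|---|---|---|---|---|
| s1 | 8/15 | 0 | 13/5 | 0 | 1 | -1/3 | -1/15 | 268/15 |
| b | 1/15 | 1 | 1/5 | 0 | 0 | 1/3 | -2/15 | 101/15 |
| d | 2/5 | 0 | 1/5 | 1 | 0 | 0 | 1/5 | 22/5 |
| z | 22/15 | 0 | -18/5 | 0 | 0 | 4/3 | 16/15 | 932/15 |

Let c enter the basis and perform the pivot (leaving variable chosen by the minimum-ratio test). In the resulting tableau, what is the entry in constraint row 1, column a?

8/39

Ratio test on column c — row 1: (268/15)/(13/5) = 268/39; row 2: (101/15)/(1/5) = 101/3; row 3: (22/5)/(1/5) = 22. Minimum is 268/39 at row 1 (s1 leaves); pivot element 13/5.
Divide row 1 by 13/5; eliminate column c from the other rows.
In the new row 1, the a entry is the old entry divided by the pivot: (8/15)/(13/5) = 8/39.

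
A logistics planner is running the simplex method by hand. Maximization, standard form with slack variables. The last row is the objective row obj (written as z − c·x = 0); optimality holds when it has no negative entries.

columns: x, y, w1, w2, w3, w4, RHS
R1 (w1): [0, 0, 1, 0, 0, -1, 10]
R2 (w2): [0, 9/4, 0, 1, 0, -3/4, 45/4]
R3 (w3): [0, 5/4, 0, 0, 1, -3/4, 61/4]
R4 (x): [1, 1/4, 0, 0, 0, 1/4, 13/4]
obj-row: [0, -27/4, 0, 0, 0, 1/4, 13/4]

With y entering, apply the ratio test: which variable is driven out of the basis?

Column y entries and ratios — w1: 0 ≤ 0, skip; w2: (45/4)/(9/4) = 5; w3: (61/4)/(5/4) = 61/5; x: (13/4)/(1/4) = 13.
Smallest ratio is 5 in the row of w2, so w2 leaves.

w2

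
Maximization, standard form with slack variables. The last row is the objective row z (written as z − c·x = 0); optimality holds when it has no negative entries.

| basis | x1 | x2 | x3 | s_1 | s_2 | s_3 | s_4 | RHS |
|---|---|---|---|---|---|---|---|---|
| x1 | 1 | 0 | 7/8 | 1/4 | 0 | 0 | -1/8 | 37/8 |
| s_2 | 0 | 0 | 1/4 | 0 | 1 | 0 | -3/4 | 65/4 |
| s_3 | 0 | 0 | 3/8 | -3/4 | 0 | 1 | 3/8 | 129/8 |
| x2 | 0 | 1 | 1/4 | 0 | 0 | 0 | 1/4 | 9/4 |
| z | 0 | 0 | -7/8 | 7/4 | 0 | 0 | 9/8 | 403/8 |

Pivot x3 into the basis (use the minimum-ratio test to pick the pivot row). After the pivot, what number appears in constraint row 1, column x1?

Ratio test on column x3 — row 1: (37/8)/(7/8) = 37/7; row 2: (65/4)/(1/4) = 65; row 3: (129/8)/(3/8) = 43; row 4: (9/4)/(1/4) = 9. Minimum is 37/7 at row 1 (x1 leaves); pivot element 7/8.
Divide row 1 by 7/8; eliminate column x3 from the other rows.
In the new row 1, the x1 entry is the old entry divided by the pivot: 1/(7/8) = 8/7.

8/7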